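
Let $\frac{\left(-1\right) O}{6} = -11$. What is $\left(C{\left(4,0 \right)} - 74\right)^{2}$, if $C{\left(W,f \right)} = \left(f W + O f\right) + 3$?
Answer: $5041$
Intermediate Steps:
$O = 66$ ($O = \left(-6\right) \left(-11\right) = 66$)
$C{\left(W,f \right)} = 3 + 66 f + W f$ ($C{\left(W,f \right)} = \left(f W + 66 f\right) + 3 = \left(W f + 66 f\right) + 3 = \left(66 f + W f\right) + 3 = 3 + 66 f + W f$)
$\left(C{\left(4,0 \right)} - 74\right)^{2} = \left(\left(3 + 66 \cdot 0 + 4 \cdot 0\right) - 74\right)^{2} = \left(\left(3 + 0 + 0\right) - 74\right)^{2} = \left(3 - 74\right)^{2} = \left(-71\right)^{2} = 5041$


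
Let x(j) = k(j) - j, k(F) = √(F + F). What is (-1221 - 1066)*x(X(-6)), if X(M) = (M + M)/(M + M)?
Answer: 2287 - 2287*√2 ≈ -947.31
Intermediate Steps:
k(F) = √2*√F (k(F) = √(2*F) = √2*√F)
X(M) = 1 (X(M) = (2*M)/((2*M)) = (2*M)*(1/(2*M)) = 1)
x(j) = -j + √2*√j (x(j) = √2*√j - j = -j + √2*√j)
(-1221 - 1066)*x(X(-6)) = (-1221 - 1066)*(-1*1 + √2*√1) = -2287*(-1 + √2*1) = -2287*(-1 + √2) = 2287 - 2287*√2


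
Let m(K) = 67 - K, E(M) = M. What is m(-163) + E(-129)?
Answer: 101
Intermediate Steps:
m(-163) + E(-129) = (67 - 1*(-163)) - 129 = (67 + 163) - 129 = 230 - 129 = 101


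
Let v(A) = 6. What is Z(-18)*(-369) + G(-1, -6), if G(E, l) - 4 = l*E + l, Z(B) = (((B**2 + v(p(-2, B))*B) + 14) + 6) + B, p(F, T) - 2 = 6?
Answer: -80438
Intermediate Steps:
p(F, T) = 8 (p(F, T) = 2 + 6 = 8)
Z(B) = 20 + B**2 + 7*B (Z(B) = (((B**2 + 6*B) + 14) + 6) + B = ((14 + B**2 + 6*B) + 6) + B = (20 + B**2 + 6*B) + B = 20 + B**2 + 7*B)
G(E, l) = 4 + l + E*l (G(E, l) = 4 + (l*E + l) = 4 + (E*l + l) = 4 + (l + E*l) = 4 + l + E*l)
Z(-18)*(-369) + G(-1, -6) = (20 + (-18)**2 + 7*(-18))*(-369) + (4 - 6 - 1*(-6)) = (20 + 324 - 126)*(-369) + (4 - 6 + 6) = 218*(-369) + 4 = -80442 + 4 = -80438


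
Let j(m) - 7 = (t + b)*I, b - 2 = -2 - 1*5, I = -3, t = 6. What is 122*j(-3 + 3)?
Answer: 488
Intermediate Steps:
b = -5 (b = 2 + (-2 - 1*5) = 2 + (-2 - 5) = 2 - 7 = -5)
j(m) = 4 (j(m) = 7 + (6 - 5)*(-3) = 7 + 1*(-3) = 7 - 3 = 4)
122*j(-3 + 3) = 122*4 = 488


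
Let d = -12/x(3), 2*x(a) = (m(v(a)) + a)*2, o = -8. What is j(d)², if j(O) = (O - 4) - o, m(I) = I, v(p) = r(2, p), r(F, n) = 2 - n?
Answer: 4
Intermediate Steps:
v(p) = 2 - p
x(a) = 2 (x(a) = (((2 - a) + a)*2)/2 = (2*2)/2 = (½)*4 = 2)
d = -6 (d = -12/2 = -12*½ = -6)
j(O) = 4 + O (j(O) = (O - 4) - 1*(-8) = (-4 + O) + 8 = 4 + O)
j(d)² = (4 - 6)² = (-2)² = 4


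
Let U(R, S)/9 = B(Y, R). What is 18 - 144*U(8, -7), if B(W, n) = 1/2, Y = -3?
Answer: -630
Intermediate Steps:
B(W, n) = 1/2 (B(W, n) = 1*(1/2) = 1/2)
U(R, S) = 9/2 (U(R, S) = 9*(1/2) = 9/2)
18 - 144*U(8, -7) = 18 - 144*9/2 = 18 - 648 = -630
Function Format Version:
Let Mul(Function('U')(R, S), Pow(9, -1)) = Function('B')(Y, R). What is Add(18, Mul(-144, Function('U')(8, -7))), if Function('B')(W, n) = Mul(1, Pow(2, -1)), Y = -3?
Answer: -630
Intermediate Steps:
Function('B')(W, n) = Rational(1, 2) (Function('B')(W, n) = Mul(1, Rational(1, 2)) = Rational(1, 2))
Function('U')(R, S) = Rational(9, 2) (Function('U')(R, S) = Mul(9, Rational(1, 2)) = Rational(9, 2))
Add(18, Mul(-144, Function('U')(8, -7))) = Add(18, Mul(-144, Rational(9, 2))) = Add(18, -648) = -630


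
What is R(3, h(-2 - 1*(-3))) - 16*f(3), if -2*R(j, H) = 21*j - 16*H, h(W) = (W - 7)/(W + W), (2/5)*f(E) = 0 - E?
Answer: 129/2 ≈ 64.500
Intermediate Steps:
f(E) = -5*E/2 (f(E) = 5*(0 - E)/2 = 5*(-E)/2 = -5*E/2)
h(W) = (-7 + W)/(2*W) (h(W) = (-7 + W)/((2*W)) = (-7 + W)*(1/(2*W)) = (-7 + W)/(2*W))
R(j, H) = 8*H - 21*j/2 (R(j, H) = -(21*j - 16*H)/2 = -(-16*H + 21*j)/2 = 8*H - 21*j/2)
R(3, h(-2 - 1*(-3))) - 16*f(3) = (8*((-7 + (-2 - 1*(-3)))/(2*(-2 - 1*(-3)))) - 21/2*3) - (-40)*3 = (8*((-7 + (-2 + 3))/(2*(-2 + 3))) - 63/2) - 16*(-15/2) = (8*((½)*(-7 + 1)/1) - 63/2) + 120 = (8*((½)*1*(-6)) - 63/2) + 120 = (8*(-3) - 63/2) + 120 = (-24 - 63/2) + 120 = -111/2 + 120 = 129/2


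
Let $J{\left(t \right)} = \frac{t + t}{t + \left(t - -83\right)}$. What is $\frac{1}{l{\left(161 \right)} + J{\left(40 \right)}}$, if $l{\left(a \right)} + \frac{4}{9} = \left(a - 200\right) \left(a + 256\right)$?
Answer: $- \frac{1467}{23857753} \approx -6.1489 \cdot 10^{-5}$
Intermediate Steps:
$l{\left(a \right)} = - \frac{4}{9} + \left(-200 + a\right) \left(256 + a\right)$ ($l{\left(a \right)} = - \frac{4}{9} + \left(a - 200\right) \left(a + 256\right) = - \frac{4}{9} + \left(-200 + a\right) \left(256 + a\right)$)
$J{\left(t \right)} = \frac{2 t}{83 + 2 t}$ ($J{\left(t \right)} = \frac{2 t}{t + \left(t + 83\right)} = \frac{2 t}{t + \left(83 + t\right)} = \frac{2 t}{83 + 2 t}$)
$\frac{1}{l{\left(161 \right)} + J{\left(40 \right)}} = \frac{1}{\left(- \frac{460804}{9} + 161^{2} + 56 \cdot 161\right) + 2 \cdot 40 \frac{1}{83 + 2 \cdot 40}} = \frac{1}{\left(- \frac{460804}{9} + 25921 + 9016\right) + 2 \cdot 40 \frac{1}{83 + 80}} = \frac{1}{- \frac{146371}{9} + 2 \cdot 40 \cdot \frac{1}{163}} = \frac{1}{- \frac{146371}{9} + \frac{80}{163}} = \frac{1}{- \frac{23857753}{1467}} = - \frac{1467}{23857753}$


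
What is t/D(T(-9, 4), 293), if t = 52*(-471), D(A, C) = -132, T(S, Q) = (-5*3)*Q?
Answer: 2041/11 ≈ 185.55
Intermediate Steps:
T(S, Q) = -15*Q
t = -24492
t/D(T(-9, 4), 293) = -24492/(-132) = -24492*(-1/132) = 2041/11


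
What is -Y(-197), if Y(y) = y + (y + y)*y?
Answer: -77421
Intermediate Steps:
Y(y) = y + 2*y² (Y(y) = y + (2*y)*y = y + 2*y²)
-Y(-197) = -(-197)*(1 + 2*(-197)) = -(-197)*(1 - 394) = -(-197)*(-393) = -1*77421 = -77421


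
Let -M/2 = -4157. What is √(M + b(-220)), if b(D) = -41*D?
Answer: 9*√214 ≈ 131.66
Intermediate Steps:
M = 8314 (M = -2*(-4157) = 8314)
√(M + b(-220)) = √(8314 - 41*(-220)) = √(8314 + 9020) = √17334 = 9*√214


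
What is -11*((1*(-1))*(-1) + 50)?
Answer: -561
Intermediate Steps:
-11*((1*(-1))*(-1) + 50) = -11*(-1*(-1) + 50) = -11*(1 + 50) = -11*51 = -561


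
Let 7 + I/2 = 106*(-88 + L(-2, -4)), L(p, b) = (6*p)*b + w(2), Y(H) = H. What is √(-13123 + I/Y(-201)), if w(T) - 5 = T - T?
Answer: I*√58743121/67 ≈ 114.39*I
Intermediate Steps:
w(T) = 5 (w(T) = 5 + (T - T) = 5 + 0 = 5)
L(p, b) = 5 + 6*b*p (L(p, b) = (6*p)*b + 5 = 6*b*p + 5 = 5 + 6*b*p)
I = -7434 (I = -14 + 2*(106*(-88 + (5 + 6*(-4)*(-2)))) = -14 + 2*(106*(-88 + (5 + 48))) = -14 + 2*(106*(-88 + 53)) = -14 + 2*(106*(-35)) = -14 + 2*(-3710) = -14 - 7420 = -7434)
√(-13123 + I/Y(-201)) = √(-13123 - 7434/(-201)) = √(-13123 - 7434*(-1/201)) = √(-13123 + 2478/67) = √(-876763/67) = I*√58743121/67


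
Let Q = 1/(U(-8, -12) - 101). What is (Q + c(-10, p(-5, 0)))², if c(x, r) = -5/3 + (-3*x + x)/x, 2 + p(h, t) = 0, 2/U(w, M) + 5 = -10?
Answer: 279959824/20711601 ≈ 13.517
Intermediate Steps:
U(w, M) = -2/15 (U(w, M) = 2/(-5 - 10) = 2/(-15) = 2*(-1/15) = -2/15)
p(h, t) = -2 (p(h, t) = -2 + 0 = -2)
c(x, r) = -11/3 (c(x, r) = -5*⅓ + (-2*x)/x = -5/3 - 2 = -11/3)
Q = -15/1517 (Q = 1/(-2/15 - 101) = 1/(-1517/15) = -15/1517 ≈ -0.0098879)
(Q + c(-10, p(-5, 0)))² = (-15/1517 - 11/3)² = (-16732/4551)² = 279959824/20711601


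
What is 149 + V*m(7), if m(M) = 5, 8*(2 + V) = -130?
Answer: 231/4 ≈ 57.750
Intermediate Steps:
V = -73/4 (V = -2 + (⅛)*(-130) = -2 - 65/4 = -73/4 ≈ -18.250)
149 + V*m(7) = 149 - 73/4*5 = 149 - 365/4 = 231/4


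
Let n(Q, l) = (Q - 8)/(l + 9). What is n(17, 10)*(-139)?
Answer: -1251/19 ≈ -65.842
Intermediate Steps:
n(Q, l) = (-8 + Q)/(9 + l)
n(17, 10)*(-139) = ((-8 + 17)/(9 + 10))*(-139) = (9/19)*(-139) = -1251/19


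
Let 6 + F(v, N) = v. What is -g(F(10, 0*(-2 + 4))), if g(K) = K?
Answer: -4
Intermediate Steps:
F(v, N) = -6 + v
-g(F(10, 0*(-2 + 4))) = -(-6 + 10) = -1*4 = -4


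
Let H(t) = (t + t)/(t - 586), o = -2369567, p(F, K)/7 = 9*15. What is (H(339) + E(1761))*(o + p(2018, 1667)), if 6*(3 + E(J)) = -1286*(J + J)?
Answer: 441646798887806/247 ≈ 1.7880e+12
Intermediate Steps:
p(F, K) = 945 (p(F, K) = 7*(9*15) = 7*135 = 945)
E(J) = -3 - 1286*J/3 (E(J) = -3 + (-1286*(J + J))/6 = -3 + (-2572*J)/6 = -3 - 1286*J/3)
H(t) = 2*t/(-586 + t) (H(t) = (2*t)/(-586 + t) = 2*t/(-586 + t))
(H(339) + E(1761))*(o + p(2018, 1667)) = (2*339/(-586 + 339) + (-3 - 1286/3*1761))*(-2369567 + 945) = (2*339/(-247) + (-3 - 754882))*(-2368622) = (2*339*(-1/247) - 754885)*(-2368622) = (-678/247 - 754885)*(-2368622) = -186457273/247*(-2368622) = 441646798887806/247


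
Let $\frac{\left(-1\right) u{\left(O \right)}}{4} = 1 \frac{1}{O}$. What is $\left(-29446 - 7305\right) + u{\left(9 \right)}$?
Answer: $- \frac{330763}{9} \approx -36751.0$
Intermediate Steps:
$u{\left(O \right)} = - \frac{4}{O}$ ($u{\left(O \right)} = - 4 \cdot 1 \frac{1}{O} = - \frac{4}{O}$)
$\left(-29446 - 7305\right) + u{\left(9 \right)} = \left(-29446 - 7305\right) - \frac{4}{9} = -36751 - \frac{4}{9} = - \frac{330763}{9}$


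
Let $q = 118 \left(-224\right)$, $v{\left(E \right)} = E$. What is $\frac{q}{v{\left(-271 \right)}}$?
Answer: $\frac{26432}{271} \approx 97.535$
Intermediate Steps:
$q = -26432$
$\frac{q}{v{\left(-271 \right)}} = - \frac{26432}{-271} = \left(-26432\right) \left(- \frac{1}{271}\right) = \frac{26432}{271}$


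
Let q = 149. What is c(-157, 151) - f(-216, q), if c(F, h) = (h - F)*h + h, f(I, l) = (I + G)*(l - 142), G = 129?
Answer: 47268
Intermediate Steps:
f(I, l) = (-142 + l)*(129 + I) (f(I, l) = (I + 129)*(l - 142) = (129 + I)*(-142 + l) = (-142 + l)*(129 + I))
c(F, h) = h + h*(h - F) (c(F, h) = h*(h - F) + h = h + h*(h - F))
c(-157, 151) - f(-216, q) = 151*(1 + 151 - 1*(-157)) - (-18318 - 142*(-216) + 129*149 - 216*149) = 151*(1 + 151 + 157) - (-18318 + 30672 + 19221 - 32184) = 151*309 - 1*(-609) = 46659 + 609 = 47268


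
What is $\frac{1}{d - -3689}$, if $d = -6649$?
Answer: $- \frac{1}{2960} \approx -0.00033784$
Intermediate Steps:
$\frac{1}{d - -3689} = \frac{1}{-6649 - -3689} = \frac{1}{-6649 + \left(-506 + 4195\right)} = \frac{1}{-6649 + 3689} = \frac{1}{-2960} = - \frac{1}{2960}$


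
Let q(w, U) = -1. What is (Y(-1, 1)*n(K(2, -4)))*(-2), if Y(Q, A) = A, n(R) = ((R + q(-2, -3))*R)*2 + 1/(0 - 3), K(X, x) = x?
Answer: -238/3 ≈ -79.333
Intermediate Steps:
n(R) = -⅓ + 2*R*(-1 + R) (n(R) = ((R - 1)*R)*2 + 1/(0 - 3) = ((-1 + R)*R)*2 + 1/(-3) = (R*(-1 + R))*2 - ⅓ = 2*R*(-1 + R) - ⅓ = -⅓ + 2*R*(-1 + R))
(Y(-1, 1)*n(K(2, -4)))*(-2) = (1*(-⅓ - 2*(-4) + 2*(-4)²))*(-2) = (1*(-⅓ + 8 + 2*16))*(-2) = (1*(-⅓ + 8 + 32))*(-2) = (1*(119/3))*(-2) = (119/3)*(-2) = -238/3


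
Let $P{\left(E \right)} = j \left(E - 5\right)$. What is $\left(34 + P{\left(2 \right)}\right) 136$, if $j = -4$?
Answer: $6256$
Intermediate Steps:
$P{\left(E \right)} = 20 - 4 E$ ($P{\left(E \right)} = - 4 \left(E - 5\right) = - 4 \left(-5 + E\right) = 20 - 4 E$)
$\left(34 + P{\left(2 \right)}\right) 136 = \left(34 + \left(20 - 8\right)\right) 136 = \left(34 + 12\right) 136 = 46 \cdot 136 = 6256$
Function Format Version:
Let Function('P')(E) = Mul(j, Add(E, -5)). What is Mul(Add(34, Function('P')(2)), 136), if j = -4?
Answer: 6256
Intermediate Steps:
Function('P')(E) = Add(20, Mul(-4, E)) (Function('P')(E) = Mul(-4, Add(E, -5)) = Mul(-4, Add(-5, E)) = Add(20, Mul(-4, E)))
Mul(Add(34, Function('P')(2)), 136) = Mul(Add(34, Add(20, Mul(-4, 2))), 136) = Mul(Add(34, Add(20, -8)), 136) = Mul(Add(34, 12), 136) = Mul(46, 136) = 6256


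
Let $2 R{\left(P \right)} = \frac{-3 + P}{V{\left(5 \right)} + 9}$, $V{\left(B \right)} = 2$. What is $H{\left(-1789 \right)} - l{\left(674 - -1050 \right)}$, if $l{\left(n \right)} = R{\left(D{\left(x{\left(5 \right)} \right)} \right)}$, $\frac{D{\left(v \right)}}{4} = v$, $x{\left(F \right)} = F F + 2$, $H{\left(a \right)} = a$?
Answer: $- \frac{39463}{22} \approx -1793.8$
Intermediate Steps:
$x{\left(F \right)} = 2 + F^{2}$ ($x{\left(F \right)} = F^{2} + 2 = 2 + F^{2}$)
$D{\left(v \right)} = 4 v$
$R{\left(P \right)} = - \frac{3}{22} + \frac{P}{22}$ ($R{\left(P \right)} = \frac{\left(-3 + P\right) \frac{1}{2 + 9}}{2} = \frac{\left(-3 + P\right) \frac{1}{11}}{2} = \frac{- \frac{3}{11} + \frac{P}{11}}{2} = - \frac{3}{22} + \frac{P}{22}$)
$l{\left(n \right)} = \frac{105}{22}$ ($l{\left(n \right)} = - \frac{3}{22} + \frac{4 \left(2 + 5^{2}\right)}{22} = - \frac{3}{22} + \frac{4 \left(2 + 25\right)}{22} = - \frac{3}{22} + \frac{4 \cdot 27}{22} = - \frac{3}{22} + \frac{1}{22} \cdot 108 = - \frac{3}{22} + \frac{54}{11} = \frac{105}{22}$)
$H{\left(-1789 \right)} - l{\left(674 - -1050 \right)} = -1789 - \frac{105}{22} = - \frac{39463}{22}$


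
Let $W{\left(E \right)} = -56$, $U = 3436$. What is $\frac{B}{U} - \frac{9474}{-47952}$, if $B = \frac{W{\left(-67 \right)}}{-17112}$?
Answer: $\frac{967090055}{4894836264} \approx 0.19757$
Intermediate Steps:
$B = \frac{7}{2139}$ ($B = - \frac{56}{-17112} = \left(-56\right) \left(- \frac{1}{17112}\right) = \frac{7}{2139} \approx 0.0032726$)
$\frac{B}{U} - \frac{9474}{-47952} = \frac{7}{2139 \cdot 3436} - \frac{9474}{-47952} = \frac{7}{2139} \cdot \frac{1}{3436} - - \frac{1579}{7992} = \frac{7}{7349604} + \frac{1579}{7992} = \frac{967090055}{4894836264}$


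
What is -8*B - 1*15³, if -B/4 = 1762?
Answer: 53009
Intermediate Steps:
B = -7048 (B = -4*1762 = -7048)
-8*B - 1*15³ = -8*(-7048) - 1*15³ = 56384 - 1*3375 = 56384 - 3375 = 53009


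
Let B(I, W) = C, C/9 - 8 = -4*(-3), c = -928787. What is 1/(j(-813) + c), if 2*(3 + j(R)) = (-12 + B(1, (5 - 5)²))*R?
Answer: -1/997082 ≈ -1.0029e-6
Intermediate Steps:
C = 180 (C = 72 + 9*(-4*(-3)) = 72 + 9*12 = 72 + 108 = 180)
B(I, W) = 180
j(R) = -3 + 84*R (j(R) = -3 + ((-12 + 180)*R)/2 = -3 + (168*R)/2 = -3 + 84*R)
1/(j(-813) + c) = 1/((-3 + 84*(-813)) - 928787) = 1/((-3 - 68292) - 928787) = 1/(-68295 - 928787) = 1/(-997082) = -1/997082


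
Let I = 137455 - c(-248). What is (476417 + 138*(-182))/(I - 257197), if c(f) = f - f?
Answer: -451301/119742 ≈ -3.7689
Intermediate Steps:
c(f) = 0
I = 137455 (I = 137455 - 1*0 = 137455 + 0 = 137455)
(476417 + 138*(-182))/(I - 257197) = (476417 + 138*(-182))/(137455 - 257197) = (476417 - 25116)/(-119742) = 451301*(-1/119742) = -451301/119742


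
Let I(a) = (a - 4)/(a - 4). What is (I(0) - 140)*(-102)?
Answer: 14178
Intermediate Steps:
I(a) = 1 (I(a) = (-4 + a)/(-4 + a) = 1)
(I(0) - 140)*(-102) = (1 - 140)*(-102) = -139*(-102) = 14178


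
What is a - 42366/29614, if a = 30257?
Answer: 447994216/14807 ≈ 30256.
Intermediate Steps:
a - 42366/29614 = 30257 - 42366/29614 = 30257 - 1*21183/14807 = 30257 - 21183/14807 = 447994216/14807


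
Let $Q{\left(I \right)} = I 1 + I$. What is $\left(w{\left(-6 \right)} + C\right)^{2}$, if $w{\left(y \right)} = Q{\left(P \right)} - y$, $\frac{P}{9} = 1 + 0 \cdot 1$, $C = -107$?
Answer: $6889$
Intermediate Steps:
$P = 9$ ($P = 9 \left(1 + 0 \cdot 1\right) = 9 \left(1 + 0\right) = 9 \cdot 1 = 9$)
$Q{\left(I \right)} = 2 I$ ($Q{\left(I \right)} = I + I = 2 I$)
$w{\left(y \right)} = 18 - y$ ($w{\left(y \right)} = 2 \cdot 9 - y = 18 - y$)
$\left(w{\left(-6 \right)} + C\right)^{2} = \left(\left(18 - -6\right) - 107\right)^{2} = \left(\left(18 + 6\right) - 107\right)^{2} = \left(24 - 107\right)^{2} = \left(-83\right)^{2} = 6889$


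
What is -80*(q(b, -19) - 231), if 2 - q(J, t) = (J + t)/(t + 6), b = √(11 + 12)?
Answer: 239680/13 - 80*√23/13 ≈ 18407.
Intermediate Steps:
b = √23 ≈ 4.7958
q(J, t) = 2 - (J + t)/(6 + t) (q(J, t) = 2 - (J + t)/(t + 6) = 2 - (J + t)/(6 + t))
-80*(q(b, -19) - 231) = -80*((12 - 19 - √23)/(6 - 19) - 231) = -80*((-7 - √23)/(-13) - 231) = -80*(-(-7 - √23)/13 - 231) = -80*((7/13 + √23/13) - 231) = -80*(-2996/13 + √23/13) = 239680/13 - 80*√23/13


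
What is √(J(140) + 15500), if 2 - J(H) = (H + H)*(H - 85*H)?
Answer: √3308302 ≈ 1818.9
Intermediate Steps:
J(H) = 2 + 168*H² (J(H) = 2 - (H + H)*(H - 85*H) = 2 - 2*H*(-84*H) = 2 - (-168)*H² = 2 + 168*H²)
√(J(140) + 15500) = √((2 + 168*140²) + 15500) = √((2 + 168*19600) + 15500) = √((2 + 3292800) + 15500) = √(3292802 + 15500) = √3308302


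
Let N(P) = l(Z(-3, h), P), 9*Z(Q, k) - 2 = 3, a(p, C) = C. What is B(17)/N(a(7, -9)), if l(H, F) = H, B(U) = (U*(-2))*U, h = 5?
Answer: -5202/5 ≈ -1040.4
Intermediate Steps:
Z(Q, k) = 5/9 (Z(Q, k) = 2/9 + (1/9)*3 = 2/9 + 1/3 = 5/9)
B(U) = -2*U**2 (B(U) = (-2*U)*U = -2*U**2)
N(P) = 5/9
B(17)/N(a(7, -9)) = (-2*17**2)/(5/9) = -2*289*(9/5) = -578*9/5 = -5202/5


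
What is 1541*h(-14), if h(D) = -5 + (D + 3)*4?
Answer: -75509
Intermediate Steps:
h(D) = 7 + 4*D (h(D) = -5 + (3 + D)*4 = -5 + (12 + 4*D) = 7 + 4*D)
1541*h(-14) = 1541*(7 + 4*(-14)) = 1541*(7 - 56) = 1541*(-49) = -75509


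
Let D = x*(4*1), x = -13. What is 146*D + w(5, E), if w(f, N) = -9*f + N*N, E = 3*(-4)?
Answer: -7493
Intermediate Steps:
E = -12
w(f, N) = N**2 - 9*f (w(f, N) = -9*f + N**2 = N**2 - 9*f)
D = -52 ≈ -52.000
146*D + w(5, E) = 146*(-52) + ((-12)**2 - 9*5) = -7592 + (144 - 45) = -7592 + 99 = -7493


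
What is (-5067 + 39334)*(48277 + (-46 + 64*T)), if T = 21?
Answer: 1698786525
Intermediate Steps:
(-5067 + 39334)*(48277 + (-46 + 64*T)) = (-5067 + 39334)*(48277 + (-46 + 64*21)) = 34267*(48277 + (-46 + 1344)) = 34267*(48277 + 1298) = 34267*49575 = 1698786525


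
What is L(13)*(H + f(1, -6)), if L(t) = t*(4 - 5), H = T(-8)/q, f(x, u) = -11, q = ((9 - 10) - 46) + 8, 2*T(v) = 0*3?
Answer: 143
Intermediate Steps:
T(v) = 0 (T(v) = (0*3)/2 = (½)*0 = 0)
q = -39 (q = (-1 - 46) + 8 = -47 + 8 = -39)
H = 0 (H = 0/(-39) = 0*(-1/39) = 0)
L(t) = -t (L(t) = t*(-1) = -t)
L(13)*(H + f(1, -6)) = (-1*13)*(0 - 11) = -13*(-11) = 143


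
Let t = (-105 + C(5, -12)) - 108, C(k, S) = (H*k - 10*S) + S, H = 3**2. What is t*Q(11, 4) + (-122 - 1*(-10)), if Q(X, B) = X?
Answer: -772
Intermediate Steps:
H = 9
C(k, S) = -9*S + 9*k (C(k, S) = (9*k - 10*S) + S = (-10*S + 9*k) + S = -9*S + 9*k)
t = -60 (t = (-105 + (-9*(-12) + 9*5)) - 108 = (-105 + (108 + 45)) - 108 = (-105 + 153) - 108 = 48 - 108 = -60)
t*Q(11, 4) + (-122 - 1*(-10)) = -60*11 + (-122 - 1*(-10)) = -660 + (-122 + 10) = -660 - 112 = -772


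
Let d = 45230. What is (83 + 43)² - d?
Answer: -29354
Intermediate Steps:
(83 + 43)² - d = (83 + 43)² - 1*45230 = 126² - 45230 = 15876 - 45230 = -29354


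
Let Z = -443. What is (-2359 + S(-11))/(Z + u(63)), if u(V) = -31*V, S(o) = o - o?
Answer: 2359/2396 ≈ 0.98456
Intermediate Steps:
S(o) = 0
(-2359 + S(-11))/(Z + u(63)) = (-2359 + 0)/(-443 - 31*63) = -2359/(-443 - 1953) = -2359/(-2396) = -2359*(-1/2396) = 2359/2396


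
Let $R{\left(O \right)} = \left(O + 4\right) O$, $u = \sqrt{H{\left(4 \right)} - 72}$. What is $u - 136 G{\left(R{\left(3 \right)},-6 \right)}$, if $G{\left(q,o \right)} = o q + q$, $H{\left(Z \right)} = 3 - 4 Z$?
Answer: $14280 + i \sqrt{85} \approx 14280.0 + 9.2195 i$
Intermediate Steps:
$u = i \sqrt{85}$ ($u = \sqrt{\left(3 - 16\right) - 72} = \sqrt{-13 - 72} = \sqrt{-85} = i \sqrt{85} \approx 9.2195 i$)
$R{\left(O \right)} = O \left(4 + O\right)$ ($R{\left(O \right)} = \left(4 + O\right) O = O \left(4 + O\right)$)
$G{\left(q,o \right)} = q + o q$
$u - 136 G{\left(R{\left(3 \right)},-6 \right)} = i \sqrt{85} - 136 \cdot 3 \left(4 + 3\right) \left(1 - 6\right) = i \sqrt{85} - 136 \cdot 3 \cdot 7 \left(-5\right) = i \sqrt{85} - 136 \cdot 21 \left(-5\right) = i \sqrt{85} - -14280 = i \sqrt{85} + 14280 = 14280 + i \sqrt{85}$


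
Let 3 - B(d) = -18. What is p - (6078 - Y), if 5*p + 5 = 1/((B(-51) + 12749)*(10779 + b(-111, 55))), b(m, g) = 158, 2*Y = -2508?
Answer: -5120835190849/698327450 ≈ -7333.0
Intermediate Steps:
Y = -1254 (Y = (1/2)*(-2508) = -1254)
B(d) = 21 (B(d) = 3 - 1*(-18) = 3 + 18 = 21)
p = -698327449/698327450 (p = -1 + 1/(5*(((21 + 12749)*(10779 + 158)))) = -1 + 1/(5*((12770*10937))) = -1 + (1/5)/139665490 = -1 + (1/5)*(1/139665490) = -1 + 1/698327450 = -698327449/698327450 ≈ -1.0000)
p - (6078 - Y) = -698327449/698327450 - (6078 - 1*(-1254)) = -698327449/698327450 - (6078 + 1254) = -698327449/698327450 - 1*7332 = -698327449/698327450 - 7332 = -5120835190849/698327450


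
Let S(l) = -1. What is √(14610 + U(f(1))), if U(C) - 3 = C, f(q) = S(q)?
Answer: 2*√3653 ≈ 120.88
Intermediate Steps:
f(q) = -1
U(C) = 3 + C
√(14610 + U(f(1))) = √(14610 + (3 - 1)) = √(14610 + 2) = √14612 = 2*√3653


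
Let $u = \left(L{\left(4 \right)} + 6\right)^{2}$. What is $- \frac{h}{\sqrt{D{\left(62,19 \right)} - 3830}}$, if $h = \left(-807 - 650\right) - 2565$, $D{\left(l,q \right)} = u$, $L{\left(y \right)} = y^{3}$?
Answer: $\frac{2011 \sqrt{1070}}{535} \approx 122.96$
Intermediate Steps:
$u = 4900$ ($u = \left(4^{3} + 6\right)^{2} = \left(64 + 6\right)^{2} = 70^{2} = 4900$)
$D{\left(l,q \right)} = 4900$
$h = -4022$ ($h = -1457 - 2565 = -4022$)
$- \frac{h}{\sqrt{D{\left(62,19 \right)} - 3830}} = - \frac{-4022}{\sqrt{4900 - 3830}} = - \frac{-4022}{\sqrt{1070}} = - \left(-4022\right) \frac{\sqrt{1070}}{1070} = - \frac{\left(-2011\right) \sqrt{1070}}{535} = \frac{2011 \sqrt{1070}}{535}$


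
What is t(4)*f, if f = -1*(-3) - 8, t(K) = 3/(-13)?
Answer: 15/13 ≈ 1.1538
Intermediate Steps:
t(K) = -3/13 (t(K) = 3*(-1/13) = -3/13)
f = -5 (f = 3 - 8 = -5)
t(4)*f = -3/13*(-5) = 15/13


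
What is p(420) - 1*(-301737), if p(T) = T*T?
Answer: 478137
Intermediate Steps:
p(T) = T²
p(420) - 1*(-301737) = 420² - 1*(-301737) = 176400 + 301737 = 478137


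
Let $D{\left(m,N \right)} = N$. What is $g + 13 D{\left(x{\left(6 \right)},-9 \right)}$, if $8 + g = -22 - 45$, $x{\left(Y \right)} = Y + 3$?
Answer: $-192$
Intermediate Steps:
$x{\left(Y \right)} = 3 + Y$
$g = -75$ ($g = -8 - 67 = -75$)
$g + 13 D{\left(x{\left(6 \right)},-9 \right)} = -75 + 13 \left(-9\right) = -75 - 117 = -192$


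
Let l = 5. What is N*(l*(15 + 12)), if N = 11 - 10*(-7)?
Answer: 10935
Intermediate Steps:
N = 81 (N = 11 + 70 = 81)
N*(l*(15 + 12)) = 81*(5*(15 + 12)) = 81*(5*27) = 81*135 = 10935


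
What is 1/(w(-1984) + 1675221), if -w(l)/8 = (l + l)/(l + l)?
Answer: 1/1675213 ≈ 5.9694e-7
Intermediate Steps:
w(l) = -8 (w(l) = -8*(l + l)/(l + l) = -8*2*l/(2*l) = -8*2*l*1/(2*l) = -8*1 = -8)
1/(w(-1984) + 1675221) = 1/(-8 + 1675221) = 1/1675213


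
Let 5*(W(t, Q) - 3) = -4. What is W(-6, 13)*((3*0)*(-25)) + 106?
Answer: 106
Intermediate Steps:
W(t, Q) = 11/5 (W(t, Q) = 3 + (1/5)*(-4) = 3 - 4/5 = 11/5)
W(-6, 13)*((3*0)*(-25)) + 106 = 11*((3*0)*(-25))/5 + 106 = 11*(0*(-25))/5 + 106 = (11/5)*0 + 106 = 0 + 106 = 106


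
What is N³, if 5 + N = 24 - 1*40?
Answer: -9261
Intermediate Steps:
N = -21 (N = -5 + (24 - 1*40) = -5 + (24 - 40) = -5 - 16 = -21)
N³ = (-21)³ = -9261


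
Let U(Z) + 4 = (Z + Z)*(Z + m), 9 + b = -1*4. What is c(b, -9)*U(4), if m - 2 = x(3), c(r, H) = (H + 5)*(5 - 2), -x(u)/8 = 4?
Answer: 2544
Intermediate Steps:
b = -13 (b = -9 - 1*4 = -9 - 4 = -13)
x(u) = -32 (x(u) = -8*4 = -32)
c(r, H) = 15 + 3*H (c(r, H) = (5 + H)*3 = 15 + 3*H)
m = -30 (m = 2 - 32 = -30)
U(Z) = -4 + 2*Z*(-30 + Z) (U(Z) = -4 + (Z + Z)*(Z - 30) = -4 + (2*Z)*(-30 + Z) = -4 + 2*Z*(-30 + Z))
c(b, -9)*U(4) = (15 + 3*(-9))*(-4 - 60*4 + 2*4²) = (15 - 27)*(-4 - 240 + 2*16) = -12*(-4 - 240 + 32) = -12*(-212) = 2544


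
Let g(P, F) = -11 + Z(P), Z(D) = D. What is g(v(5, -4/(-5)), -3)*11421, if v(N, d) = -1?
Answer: -137052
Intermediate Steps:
g(P, F) = -11 + P
g(v(5, -4/(-5)), -3)*11421 = (-11 - 1)*11421 = -12*11421 = -137052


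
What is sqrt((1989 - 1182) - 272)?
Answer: sqrt(535) ≈ 23.130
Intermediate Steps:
sqrt((1989 - 1182) - 272) = sqrt(807 - 272) = sqrt(535)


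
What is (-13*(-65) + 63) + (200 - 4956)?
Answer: -3848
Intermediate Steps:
(-13*(-65) + 63) + (200 - 4956) = (845 + 63) - 4756 = 908 - 4756 = -3848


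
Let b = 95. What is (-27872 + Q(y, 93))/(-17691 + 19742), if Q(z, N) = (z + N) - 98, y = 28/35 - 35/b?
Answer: -2648274/194845 ≈ -13.592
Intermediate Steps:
y = 41/95 (y = 28/35 - 35/95 = 28*(1/35) - 35*1/95 = 4/5 - 7/19 = 41/95 ≈ 0.43158)
Q(z, N) = -98 + N + z (Q(z, N) = (N + z) - 98 = -98 + N + z)
(-27872 + Q(y, 93))/(-17691 + 19742) = (-27872 + (-98 + 93 + 41/95))/(-17691 + 19742) = (-27872 - 434/95)/2051 = -2648274/95*1/2051 = -2648274/194845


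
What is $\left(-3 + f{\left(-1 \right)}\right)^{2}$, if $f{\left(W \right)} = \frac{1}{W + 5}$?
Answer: $\frac{121}{16} \approx 7.5625$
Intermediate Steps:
$f{\left(W \right)} = \frac{1}{5 + W}$
$\left(-3 + f{\left(-1 \right)}\right)^{2} = \left(-3 + \frac{1}{5 - 1}\right)^{2} = \left(-3 + \frac{1}{4}\right)^{2} = \left(- \frac{11}{4}\right)^{2} = \frac{121}{16}$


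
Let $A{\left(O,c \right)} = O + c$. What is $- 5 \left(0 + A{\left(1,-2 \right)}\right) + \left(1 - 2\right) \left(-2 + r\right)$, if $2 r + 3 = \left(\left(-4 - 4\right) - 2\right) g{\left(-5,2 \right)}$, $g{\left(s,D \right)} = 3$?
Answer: $\frac{47}{2} \approx 23.5$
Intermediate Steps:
$r = - \frac{33}{2}$ ($r = - \frac{3}{2} + \frac{\left(\left(-4 - 4\right) - 2\right) 3}{2} = - \frac{3}{2} + \frac{\left(-8 - 2\right) 3}{2} = - \frac{3}{2} + \frac{\left(-10\right) 3}{2} = - \frac{3}{2} + \frac{1}{2} \left(-30\right) = - \frac{3}{2} - 15 = - \frac{33}{2} \approx -16.5$)
$- 5 \left(0 + A{\left(1,-2 \right)}\right) + \left(1 - 2\right) \left(-2 + r\right) = - 5 \left(0 + \left(1 - 2\right)\right) + \left(1 - 2\right) \left(-2 - \frac{33}{2}\right) = - 5 \left(0 - 1\right) + \left(1 - 2\right) \left(- \frac{37}{2}\right) = \left(-5\right) \left(-1\right) - - \frac{37}{2} = 5 + \frac{37}{2} = \frac{47}{2}$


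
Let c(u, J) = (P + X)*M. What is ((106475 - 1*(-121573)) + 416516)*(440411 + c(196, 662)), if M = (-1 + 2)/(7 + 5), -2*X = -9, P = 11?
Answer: 1703243450195/6 ≈ 2.8387e+11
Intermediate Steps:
X = 9/2 (X = -½*(-9) = 9/2 ≈ 4.5000)
M = 1/12 ≈ 0.083333
c(u, J) = 31/24 (c(u, J) = (11 + 9/2)*(1/12) = (31/2)*(1/12) = 31/24)
((106475 - 1*(-121573)) + 416516)*(440411 + c(196, 662)) = ((106475 - 1*(-121573)) + 416516)*(440411 + 31/24) = ((106475 + 121573) + 416516)*(10569895/24) = (228048 + 416516)*(10569895/24) = 644564*(10569895/24) = 1703243450195/6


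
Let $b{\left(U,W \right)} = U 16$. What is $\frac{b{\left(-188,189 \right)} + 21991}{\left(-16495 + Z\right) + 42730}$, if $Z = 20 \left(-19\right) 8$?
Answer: $\frac{18983}{23195} \approx 0.81841$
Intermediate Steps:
$b{\left(U,W \right)} = 16 U$
$Z = -3040$ ($Z = \left(-380\right) 8 = -3040$)
$\frac{b{\left(-188,189 \right)} + 21991}{\left(-16495 + Z\right) + 42730} = \frac{16 \left(-188\right) + 21991}{\left(-16495 - 3040\right) + 42730} = \frac{-3008 + 21991}{-19535 + 42730} = \frac{18983}{23195}$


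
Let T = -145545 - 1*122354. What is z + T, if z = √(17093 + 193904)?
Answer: -267899 + √210997 ≈ -2.6744e+5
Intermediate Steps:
z = √210997 ≈ 459.34
T = -267899 (T = -145545 - 122354 = -267899)
z + T = √210997 - 267899 = -267899 + √210997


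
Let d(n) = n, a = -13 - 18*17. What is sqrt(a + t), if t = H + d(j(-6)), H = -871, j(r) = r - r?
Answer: I*sqrt(1190) ≈ 34.496*I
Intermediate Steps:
j(r) = 0
a = -319 (a = -13 - 306 = -319)
t = -871 (t = -871 + 0 = -871)
sqrt(a + t) = sqrt(-319 - 871) = sqrt(-1190) = I*sqrt(1190)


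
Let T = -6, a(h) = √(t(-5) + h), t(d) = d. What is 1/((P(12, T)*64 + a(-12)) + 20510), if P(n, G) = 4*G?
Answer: 18974/360012693 - I*√17/360012693 ≈ 5.2704e-5 - 1.1453e-8*I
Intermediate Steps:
a(h) = √(-5 + h)
1/((P(12, T)*64 + a(-12)) + 20510) = 1/(((4*(-6))*64 + √(-5 - 12)) + 20510) = 1/((-24*64 + √(-17)) + 20510) = 1/((-1536 + I*√17) + 20510) = 1/(18974 + I*√17)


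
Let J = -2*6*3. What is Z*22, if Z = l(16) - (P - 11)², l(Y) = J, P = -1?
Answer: -3960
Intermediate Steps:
J = -36 (J = -12*3 = -36)
l(Y) = -36
Z = -180 (Z = -36 - (-1 - 11)² = -36 - 1*(-12)² = -36 - 1*144 = -36 - 144 = -180)
Z*22 = -180*22 = -3960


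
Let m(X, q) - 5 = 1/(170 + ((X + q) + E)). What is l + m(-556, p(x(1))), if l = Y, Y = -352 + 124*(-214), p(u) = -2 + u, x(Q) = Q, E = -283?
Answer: -18011611/670 ≈ -26883.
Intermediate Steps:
Y = -26888 (Y = -352 - 26536 = -26888)
m(X, q) = 5 + 1/(-113 + X + q) (m(X, q) = 5 + 1/(170 + ((X + q) - 283)) = 5 + 1/(170 + (-283 + X + q)) = 5 + 1/(-113 + X + q))
l = -26888
l + m(-556, p(x(1))) = -26888 + (-564 + 5*(-556) + 5*(-2 + 1))/(-113 - 556 + (-2 + 1)) = -26888 + (-564 - 2780 + 5*(-1))/(-113 - 556 - 1) = -26888 + (-564 - 2780 - 5)/(-670) = -26888 - 1/670*(-3349) = -26888 + 3349/670 = -18011611/670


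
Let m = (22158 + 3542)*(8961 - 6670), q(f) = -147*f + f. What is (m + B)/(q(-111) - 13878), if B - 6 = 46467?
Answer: 58925173/2328 ≈ 25312.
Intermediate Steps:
B = 46473 (B = 6 + 46467 = 46473)
q(f) = -146*f
m = 58878700 (m = 25700*2291 = 58878700)
(m + B)/(q(-111) - 13878) = (58878700 + 46473)/(-146*(-111) - 13878) = 58925173/(16206 - 13878) = 58925173/2328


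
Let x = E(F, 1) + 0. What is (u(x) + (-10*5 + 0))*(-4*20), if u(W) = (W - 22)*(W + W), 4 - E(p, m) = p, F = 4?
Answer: 4000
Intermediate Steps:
E(p, m) = 4 - p
x = 0 (x = (4 - 1*4) + 0 = (4 - 4) + 0 = 0 + 0 = 0)
u(W) = 2*W*(-22 + W) (u(W) = (-22 + W)*(2*W) = 2*W*(-22 + W))
(u(x) + (-10*5 + 0))*(-4*20) = (2*0*(-22 + 0) + (-10*5 + 0))*(-4*20) = (2*0*(-22) + (-50 + 0))*(-80) = (0 - 50)*(-80) = -50*(-80) = 4000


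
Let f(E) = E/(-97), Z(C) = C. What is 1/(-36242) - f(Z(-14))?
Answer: -507485/3515474 ≈ -0.14436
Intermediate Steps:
f(E) = -E/97 (f(E) = E*(-1/97) = -E/97)
1/(-36242) - f(Z(-14)) = 1/(-36242) - (-1)*(-14)/97 = -1/36242 - 1*14/97 = -1/36242 - 14/97 = -507485/3515474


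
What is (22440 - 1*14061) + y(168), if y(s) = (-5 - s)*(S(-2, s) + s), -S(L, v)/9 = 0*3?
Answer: -20685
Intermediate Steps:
S(L, v) = 0 (S(L, v) = -0*3 = -9*0 = 0)
y(s) = s*(-5 - s) (y(s) = (-5 - s)*(0 + s) = (-5 - s)*s = s*(-5 - s))
(22440 - 1*14061) + y(168) = (22440 - 1*14061) + 168*(-5 - 1*168) = (22440 - 14061) + 168*(-5 - 168) = 8379 + 168*(-173) = 8379 - 29064 = -20685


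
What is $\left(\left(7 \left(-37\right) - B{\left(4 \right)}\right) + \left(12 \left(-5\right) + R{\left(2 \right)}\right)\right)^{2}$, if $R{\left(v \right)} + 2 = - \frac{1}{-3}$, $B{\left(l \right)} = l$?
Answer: $\frac{948676}{9} \approx 1.0541 \cdot 10^{5}$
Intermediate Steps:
$R{\left(v \right)} = - \frac{5}{3}$ ($R{\left(v \right)} = -2 - \frac{1}{-3} = -2 - - \frac{1}{3} = -2 + \frac{1}{3} = - \frac{5}{3}$)
$\left(\left(7 \left(-37\right) - B{\left(4 \right)}\right) + \left(12 \left(-5\right) + R{\left(2 \right)}\right)\right)^{2} = \left(\left(7 \left(-37\right) - 4\right) + \left(12 \left(-5\right) - \frac{5}{3}\right)\right)^{2} = \left(\left(-259 - 4\right) - \frac{185}{3}\right)^{2} = \left(-263 - \frac{185}{3}\right)^{2} = \left(- \frac{974}{3}\right)^{2} = \frac{948676}{9}$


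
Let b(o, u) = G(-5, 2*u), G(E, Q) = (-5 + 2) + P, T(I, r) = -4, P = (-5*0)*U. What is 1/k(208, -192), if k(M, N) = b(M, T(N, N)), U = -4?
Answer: -⅓ ≈ -0.33333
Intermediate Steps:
P = 0 (P = -5*0*(-4) = 0*(-4) = 0)
G(E, Q) = -3 (G(E, Q) = (-5 + 2) + 0 = -3 + 0 = -3)
b(o, u) = -3
k(M, N) = -3
1/k(208, -192) = 1/(-3) = -⅓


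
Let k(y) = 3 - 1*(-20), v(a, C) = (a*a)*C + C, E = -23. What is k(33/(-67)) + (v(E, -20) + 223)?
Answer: -10354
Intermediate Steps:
v(a, C) = C + C*a² (v(a, C) = a²*C + C = C*a² + C = C + C*a²)
k(y) = 23 (k(y) = 3 + 20 = 23)
k(33/(-67)) + (v(E, -20) + 223) = 23 + (-20*(1 + (-23)²) + 223) = 23 + (-20*(1 + 529) + 223) = 23 + (-20*530 + 223) = 23 + (-10600 + 223) = 23 - 10377 = -10354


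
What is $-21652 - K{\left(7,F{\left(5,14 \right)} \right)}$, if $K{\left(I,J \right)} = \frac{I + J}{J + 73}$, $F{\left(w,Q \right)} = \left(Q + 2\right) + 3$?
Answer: $- \frac{996005}{46} \approx -21652.0$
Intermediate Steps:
$F{\left(w,Q \right)} = 5 + Q$ ($F{\left(w,Q \right)} = \left(2 + Q\right) + 3 = 5 + Q$)
$K{\left(I,J \right)} = \frac{I + J}{73 + J}$
$-21652 - K{\left(7,F{\left(5,14 \right)} \right)} = -21652 - \frac{7 + \left(5 + 14\right)}{73 + \left(5 + 14\right)} = -21652 - \frac{7 + 19}{73 + 19} = -21652 - \frac{1}{92} \cdot 26 = -21652 - \frac{13}{46} = - \frac{996005}{46}$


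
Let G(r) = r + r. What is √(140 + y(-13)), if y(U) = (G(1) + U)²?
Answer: 3*√29 ≈ 16.155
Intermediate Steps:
G(r) = 2*r
y(U) = (2 + U)² (y(U) = (2*1 + U)² = (2 + U)²)
√(140 + y(-13)) = √(140 + (2 - 13)²) = √(140 + (-11)²) = √(140 + 121) = √261 = 3*√29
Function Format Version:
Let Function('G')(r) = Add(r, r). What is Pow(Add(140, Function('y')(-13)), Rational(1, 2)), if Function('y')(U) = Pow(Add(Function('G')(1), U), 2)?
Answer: Mul(3, Pow(29, Rational(1, 2))) ≈ 16.155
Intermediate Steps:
Function('G')(r) = Mul(2, r)
Function('y')(U) = Pow(Add(2, U), 2) (Function('y')(U) = Pow(Add(Mul(2, 1), U), 2) = Pow(Add(2, U), 2))
Pow(Add(140, Function('y')(-13)), Rational(1, 2)) = Pow(Add(140, Pow(Add(2, -13), 2)), Rational(1, 2)) = Pow(Add(140, Pow(-11, 2)), Rational(1, 2)) = Pow(Add(140, 121), Rational(1, 2)) = Pow(261, Rational(1, 2)) = Mul(3, Pow(29, Rational(1, 2)))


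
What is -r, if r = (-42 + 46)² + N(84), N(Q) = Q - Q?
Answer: -16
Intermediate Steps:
N(Q) = 0
r = 16 (r = (-42 + 46)² + 0 = 4² + 0 = 16 + 0 = 16)
-r = -1*16 = -16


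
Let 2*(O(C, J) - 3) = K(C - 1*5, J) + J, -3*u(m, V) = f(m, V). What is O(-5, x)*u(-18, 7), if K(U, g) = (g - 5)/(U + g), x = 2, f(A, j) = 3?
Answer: -67/16 ≈ -4.1875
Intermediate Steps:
K(U, g) = (-5 + g)/(U + g)
u(m, V) = -1 (u(m, V) = -1/3*3 = -1)
O(C, J) = 3 + J/2 + (-5 + J)/(2*(-5 + C + J)) (O(C, J) = 3 + ((-5 + J)/((C - 1*5) + J) + J)/2 = 3 + ((-5 + J)/((C - 5) + J) + J)/2 = 3 + ((-5 + J)/((-5 + C) + J) + J)/2 = 3 + ((-5 + J)/(-5 + C + J) + J)/2 = 3 + (J + (-5 + J)/(-5 + C + J))/2 = 3 + (J/2 + (-5 + J)/(2*(-5 + C + J))) = 3 + J/2 + (-5 + J)/(2*(-5 + C + J)))
O(-5, x)*u(-18, 7) = ((-5 + 2 + (6 + 2)*(-5 - 5 + 2))/(2*(-5 - 5 + 2)))*(-1) = ((1/2)*(-5 + 2 + 8*(-8))/(-8))*(-1) = ((1/2)*(-1/8)*(-5 + 2 - 64))*(-1) = ((1/2)*(-1/8)*(-67))*(-1) = (67/16)*(-1) = -67/16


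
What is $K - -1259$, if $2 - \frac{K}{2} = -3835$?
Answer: $8933$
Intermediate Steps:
$K = 7674$ ($K = 4 - -7670 = 4 + 7670 = 7674$)
$K - -1259 = 7674 - -1259 = 7674 + 1259 = 8933$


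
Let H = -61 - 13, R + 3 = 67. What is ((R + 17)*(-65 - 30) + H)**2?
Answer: 60357361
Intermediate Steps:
R = 64 (R = -3 + 67 = 64)
H = -74
((R + 17)*(-65 - 30) + H)**2 = ((64 + 17)*(-65 - 30) - 74)**2 = (81*(-95) - 74)**2 = (-7695 - 74)**2 = (-7769)**2 = 60357361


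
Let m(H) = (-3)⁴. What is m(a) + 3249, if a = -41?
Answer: 3330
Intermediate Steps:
m(H) = 81
m(a) + 3249 = 81 + 3249 = 3330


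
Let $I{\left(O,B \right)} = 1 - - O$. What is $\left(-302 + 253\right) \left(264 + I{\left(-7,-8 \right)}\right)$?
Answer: $-12642$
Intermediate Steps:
$I{\left(O,B \right)} = 1 + O$
$\left(-302 + 253\right) \left(264 + I{\left(-7,-8 \right)}\right) = \left(-302 + 253\right) \left(264 + \left(1 - 7\right)\right) = - 49 \left(264 - 6\right) = \left(-49\right) 258 = -12642$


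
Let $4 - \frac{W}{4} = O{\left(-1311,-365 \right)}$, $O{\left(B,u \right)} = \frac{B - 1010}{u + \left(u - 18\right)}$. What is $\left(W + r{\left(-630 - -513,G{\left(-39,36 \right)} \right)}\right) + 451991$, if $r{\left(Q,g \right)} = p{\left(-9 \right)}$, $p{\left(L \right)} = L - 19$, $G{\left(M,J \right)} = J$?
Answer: $\frac{7683432}{17} \approx 4.5197 \cdot 10^{5}$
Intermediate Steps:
$p{\left(L \right)} = -19 + L$
$O{\left(B,u \right)} = \frac{-1010 + B}{-18 + 2 u}$ ($O{\left(B,u \right)} = \frac{-1010 + B}{u + \left(-18 + u\right)} = \frac{-1010 + B}{-18 + 2 u}$)
$r{\left(Q,g \right)} = -28$ ($r{\left(Q,g \right)} = -19 - 9 = -28$)
$W = \frac{61}{17}$ ($W = 16 - 4 \frac{-1010 - 1311}{2 \left(-9 - 365\right)} = 16 - 4 \cdot \frac{1}{2} \frac{1}{-374} \left(-2321\right) = 16 - 4 \cdot \frac{1}{2} \left(- \frac{1}{374}\right) \left(-2321\right) = 16 - \frac{211}{17} = \frac{61}{17} \approx 3.5882$)
$\left(W + r{\left(-630 - -513,G{\left(-39,36 \right)} \right)}\right) + 451991 = \left(\frac{61}{17} - 28\right) + 451991 = - \frac{415}{17} + 451991 = \frac{7683432}{17}$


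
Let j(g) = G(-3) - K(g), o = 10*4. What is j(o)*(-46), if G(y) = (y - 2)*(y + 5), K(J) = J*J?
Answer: 74060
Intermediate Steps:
K(J) = J²
o = 40
G(y) = (-2 + y)*(5 + y)
j(g) = -10 - g² (j(g) = (-10 + (-3)² + 3*(-3)) - g² = (-10 + 9 - 9) - g² = -10 - g²)
j(o)*(-46) = (-10 - 1*40²)*(-46) = (-10 - 1*1600)*(-46) = (-10 - 1600)*(-46) = -1610*(-46) = 74060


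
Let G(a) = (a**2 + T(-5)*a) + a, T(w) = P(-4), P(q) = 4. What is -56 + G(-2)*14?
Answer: -140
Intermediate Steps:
T(w) = 4
G(a) = a**2 + 5*a (G(a) = (a**2 + 4*a) + a = a**2 + 5*a)
-56 + G(-2)*14 = -56 - 2*(5 - 2)*14 = -56 - 2*3*14 = -56 - 6*14 = -56 - 84 = -140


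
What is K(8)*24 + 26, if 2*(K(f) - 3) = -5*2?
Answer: -22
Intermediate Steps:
K(f) = -2 (K(f) = 3 + (-5*2)/2 = 3 + (1/2)*(-10) = 3 - 5 = -2)
K(8)*24 + 26 = -2*24 + 26 = -48 + 26 = -22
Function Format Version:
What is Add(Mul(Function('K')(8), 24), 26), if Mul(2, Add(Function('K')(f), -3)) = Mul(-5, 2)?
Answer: -22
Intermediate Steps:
Function('K')(f) = -2 (Function('K')(f) = Add(3, Mul(Rational(1, 2), Mul(-5, 2))) = Add(3, Mul(Rational(1, 2), -10)) = Add(3, -5) = -2)
Add(Mul(Function('K')(8), 24), 26) = Add(Mul(-2, 24), 26) = Add(-48, 26) = -22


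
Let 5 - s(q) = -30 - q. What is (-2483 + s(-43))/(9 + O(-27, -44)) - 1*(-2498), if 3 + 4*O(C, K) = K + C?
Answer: 52444/19 ≈ 2760.2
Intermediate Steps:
O(C, K) = -3/4 + C/4 + K/4 (O(C, K) = -3/4 + (K + C)/4 = -3/4 + (C + K)/4 = -3/4 + (C/4 + K/4) = -3/4 + C/4 + K/4)
s(q) = 35 + q (s(q) = 5 - (-30 - q) = 5 + (30 + q) = 35 + q)
(-2483 + s(-43))/(9 + O(-27, -44)) - 1*(-2498) = (-2483 + (35 - 43))/(9 + (-3/4 + (1/4)*(-27) + (1/4)*(-44))) - 1*(-2498) = (-2483 - 8)/(9 + (-3/4 - 27/4 - 11)) + 2498 = -2491/(9 - 37/2) + 2498 = -2491/(-19/2) + 2498 = -2491*(-2/19) + 2498 = 4982/19 + 2498 = 52444/19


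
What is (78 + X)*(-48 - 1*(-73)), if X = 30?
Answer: 2700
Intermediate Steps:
(78 + X)*(-48 - 1*(-73)) = (78 + 30)*(-48 - 1*(-73)) = 108*(-48 + 73) = 108*25 = 2700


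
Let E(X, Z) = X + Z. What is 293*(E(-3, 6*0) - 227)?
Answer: -67390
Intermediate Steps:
293*(E(-3, 6*0) - 227) = 293*((-3 + 6*0) - 227) = 293*((-3 + 0) - 227) = 293*(-3 - 227) = 293*(-230) = -67390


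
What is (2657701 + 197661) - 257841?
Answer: 2597521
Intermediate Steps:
(2657701 + 197661) - 257841 = 2855362 - 257841 = 2597521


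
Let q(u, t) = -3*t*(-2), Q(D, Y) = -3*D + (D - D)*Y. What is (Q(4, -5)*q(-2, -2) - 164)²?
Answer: 400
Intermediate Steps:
Q(D, Y) = -3*D (Q(D, Y) = -3*D + 0*Y = -3*D + 0 = -3*D)
q(u, t) = 6*t
(Q(4, -5)*q(-2, -2) - 164)² = ((-3*4)*(6*(-2)) - 164)² = (-12*(-12) - 164)² = (144 - 164)² = (-20)² = 400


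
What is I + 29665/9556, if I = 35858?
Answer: 342688713/9556 ≈ 35861.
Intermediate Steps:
I + 29665/9556 = 35858 + 29665/9556 = 342688713/9556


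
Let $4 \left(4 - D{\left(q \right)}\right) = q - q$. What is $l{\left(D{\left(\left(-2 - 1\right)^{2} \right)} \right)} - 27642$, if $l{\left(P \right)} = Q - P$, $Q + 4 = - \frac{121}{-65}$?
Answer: $- \frac{1797129}{65} \approx -27648.0$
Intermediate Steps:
$D{\left(q \right)} = 4$ ($D{\left(q \right)} = 4 - \frac{q - q}{4} = 4 - 0 = 4 + 0 = 4$)
$Q = - \frac{139}{65}$ ($Q = -4 - \frac{121}{-65} = -4 - - \frac{121}{65} = -4 + \frac{121}{65} = - \frac{139}{65} \approx -2.1385$)
$l{\left(P \right)} = - \frac{139}{65} - P$
$l{\left(D{\left(\left(-2 - 1\right)^{2} \right)} \right)} - 27642 = \left(- \frac{139}{65} - 4\right) - 27642 = - \frac{399}{65} - 27642 = - \frac{1797129}{65}$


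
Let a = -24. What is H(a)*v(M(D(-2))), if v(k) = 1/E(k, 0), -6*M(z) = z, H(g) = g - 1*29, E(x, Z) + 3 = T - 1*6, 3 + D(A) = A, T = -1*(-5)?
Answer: 53/4 ≈ 13.250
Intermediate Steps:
T = 5
D(A) = -3 + A
E(x, Z) = -4 (E(x, Z) = -3 + (5 - 1*6) = -3 + (5 - 6) = -3 - 1 = -4)
H(g) = -29 + g (H(g) = g - 29 = -29 + g)
M(z) = -z/6
v(k) = -¼ (v(k) = 1/(-4) = -¼)
H(a)*v(M(D(-2))) = (-29 - 24)*(-¼) = -53*(-¼) = 53/4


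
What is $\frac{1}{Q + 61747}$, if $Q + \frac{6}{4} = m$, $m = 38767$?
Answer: $\frac{2}{201025} \approx 9.949 \cdot 10^{-6}$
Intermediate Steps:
$Q = \frac{77531}{2}$ ($Q = - \frac{3}{2} + 38767 = \frac{77531}{2} \approx 38766.0$)
$\frac{1}{Q + 61747} = \frac{1}{\frac{77531}{2} + 61747} = \frac{1}{\frac{201025}{2}} = \frac{2}{201025}$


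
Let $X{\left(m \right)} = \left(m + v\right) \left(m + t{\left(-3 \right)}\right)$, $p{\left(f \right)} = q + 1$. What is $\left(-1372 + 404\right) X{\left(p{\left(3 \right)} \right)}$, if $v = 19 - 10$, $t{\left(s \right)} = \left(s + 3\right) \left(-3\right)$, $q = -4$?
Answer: $17424$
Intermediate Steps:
$p{\left(f \right)} = -3$ ($p{\left(f \right)} = -4 + 1 = -3$)
$t{\left(s \right)} = -9 - 3 s$ ($t{\left(s \right)} = \left(3 + s\right) \left(-3\right) = -9 - 3 s$)
$v = 9$ ($v = 19 - 10 = 9$)
$X{\left(m \right)} = m \left(9 + m\right)$ ($X{\left(m \right)} = \left(m + 9\right) \left(m - 0\right) = \left(9 + m\right) \left(m + \left(-9 + 9\right)\right) = \left(9 + m\right) \left(m + 0\right) = \left(9 + m\right) m = m \left(9 + m\right)$)
$\left(-1372 + 404\right) X{\left(p{\left(3 \right)} \right)} = \left(-1372 + 404\right) \left(- 3 \left(9 - 3\right)\right) = - 968 \left(\left(-3\right) 6\right) = \left(-968\right) \left(-18\right) = 17424$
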